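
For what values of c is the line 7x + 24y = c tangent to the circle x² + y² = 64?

c = −200 or c = 200

Tangency holds when the distance from the centre (0, 0) to the line equals the radius 8:
|7·0 + 24·0 − c| / √625 = 8
|c| = 8·25, so c = 200 or c = −200.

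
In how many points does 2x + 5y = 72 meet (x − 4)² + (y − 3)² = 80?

0

Substituting the line into the circle gives 29x² − 428x + 1649 = 0.
Discriminant = (−428)² − 4·29·(1649) = −8100 < 0.
No real roots: the line does not meet the circle.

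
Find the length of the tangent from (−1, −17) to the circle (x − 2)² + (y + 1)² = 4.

3√29

Centre (2, −1), r² = 4. |PO|² = (−3)² + (−16)² = 265.
The tangent meets the radius at right angles, so tangent² = |PO|² − r² = 265 − 4 = 261.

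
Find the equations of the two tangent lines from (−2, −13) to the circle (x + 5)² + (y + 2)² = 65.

7x − 4y = 38 and 4x + 7y = −99

A line y − (−13) = m(x − (−2)) is tangent when its distance from (−5, −2) is √65:
[m·(−3) − (11)]² = 65(m² + 1)
28m² − 33m − 28 = 0, so m = 7/4 or m = −4/7.
Through (−2, −13) these give 7x − 4y = 38 and 4x + 7y = −99.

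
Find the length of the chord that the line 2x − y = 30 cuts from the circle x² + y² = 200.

4√5

The distance from (0, 0) to the line is 30/√5, and r² = 200.
Half the chord is √(r² − d²) = √(20), so the full chord is 4√5.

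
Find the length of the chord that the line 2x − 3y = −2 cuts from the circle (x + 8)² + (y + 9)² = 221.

Substitute y = (2 + 2x)/3:
13x² + 260x − 572 = 0  ⟹  x² + 20x − 44 = 0
x = 2 or x = −22, giving (2, 2) and (−22, −14).
Chord length = distance between (2, 2) and (−22, −14) = √832 = 8√13.

8√13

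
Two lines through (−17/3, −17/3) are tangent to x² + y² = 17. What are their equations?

Let a tangent through (−17/3, −17/3) have slope m. Its distance from (0, 0) must equal √17:
(17/3m − (17/3))² = 17(m² + 1)
4m² − 17m + 4 = 0, so m = 4 or m = 1/4.
With m = 4: 4x − y = −17. With m = 1/4: x − 4y = 17.

4x − y = −17 and x − 4y = 17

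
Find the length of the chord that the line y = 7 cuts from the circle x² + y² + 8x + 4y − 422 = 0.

From the line, y = 7. Substituting:
x² + 8x − 345 = 0
x = 15 or x = −23, giving (15, 7) and (−23, 7).
|(15, 7) − (−23, 7)| = √((38)² + (0)²) = 38.

38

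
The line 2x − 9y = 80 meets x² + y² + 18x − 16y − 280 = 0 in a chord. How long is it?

2√85

Centre (−9, 8), r² = 425. Perpendicular distance d from centre to line = |−170| / √85 = 170/√85.
Half the chord is √(r² − d²) = √(85), so the full chord is 2√85.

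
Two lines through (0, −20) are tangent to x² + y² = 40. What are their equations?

3x + y = −20 and 3x − y = 20

Let a tangent through (0, −20) have slope m. Its distance from (0, 0) must equal 2√10:
(0m − (20))² = 40(m² + 1)
m² − 9 = 0, so m = −3 or m = 3.
Through (0, −20) these give 3x + y = −20 and 3x − y = 20.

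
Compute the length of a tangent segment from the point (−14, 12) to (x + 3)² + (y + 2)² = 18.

√299

Centre (−3, −2), r² = 18. |PO|² = (−11)² + (14)² = 317.
By the tangent–radius right angle, tangent length = √(|PO|² − r²) = √299.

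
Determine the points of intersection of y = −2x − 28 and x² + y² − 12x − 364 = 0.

Substitute y = −2x − 28:
5x² + 100x + 420 = 0  ⟹  x² + 20x + 84 = 0
x = −6 or x = −14, giving (−6, −16) and (−14, 0).

(−14, 0) and (−6, −16)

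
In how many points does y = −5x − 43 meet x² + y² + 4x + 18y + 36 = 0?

2

Substituting the line into the circle gives 26x² + 344x + 1111 = 0.
Δ = 118336 − 115544 = 2792.
Two real roots: the line is a secant.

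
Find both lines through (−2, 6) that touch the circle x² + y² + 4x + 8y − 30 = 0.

A line y − (6) = m(x − (−2)) is tangent when its distance from (−2, −4) is 5√2:
[m·(0) − (−10)]² = 50(m² + 1)
m² − 1 = 0, so m = 1 or m = −1.
With m = 1: x − y = −8. With m = −1: x + y = 4.

x − y = −8 and x + y = 4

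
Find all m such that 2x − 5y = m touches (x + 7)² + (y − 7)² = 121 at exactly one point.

Tangency holds when the distance from the centre (−7, 7) to the line equals the radius 11:
|2·(−7) − 5·7 − m| / √29 = 11
|m − (−49)| = 11√29.

m = −49 ± 11√29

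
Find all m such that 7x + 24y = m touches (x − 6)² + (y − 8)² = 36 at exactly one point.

m = 84 or m = 384

The line touches the circle iff its distance from (6, 8) is 6:
|7·6 + 24·8 − m| / √625 = 6
|m − (234)| = 6·25, so m = 384 or m = 84.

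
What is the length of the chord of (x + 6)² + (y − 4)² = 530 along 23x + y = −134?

Centre (−6, 4), r² = 530. Perpendicular distance d from centre to line = |0| / √530 = 0/√530.
Chord = 2√(r² − d²) = 2·√(530) = 2√530.

2√530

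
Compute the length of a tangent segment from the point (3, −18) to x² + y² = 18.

Centre (0, 0), r² = 18. |PO|² = (3)² + (−18)² = 333.
The tangent meets the radius at right angles, so tangent² = |PO|² − r² = 333 − 18 = 315.

3√35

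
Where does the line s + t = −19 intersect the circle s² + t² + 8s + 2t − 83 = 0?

(−12, −7) and (−10, −9)

Express t = −s − 19 and substitute into the circle:
2s² + 44s + 240 = 0  ⟹  s² + 22s + 120 = 0
s = −10 or s = −12, giving (−10, −9) and (−12, −7).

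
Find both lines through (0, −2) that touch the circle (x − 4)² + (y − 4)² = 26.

x − 5y = 10 and 5x + y = −2

A line y − (−2) = m(x − (0)) is tangent when its distance from (4, 4) is √26:
(4m − (6))² = 26(m² + 1)
5m² + 24m − 5 = 0, so m = 1/5 or m = −5.
Through (0, −2) these give x − 5y = 10 and 5x + y = −2.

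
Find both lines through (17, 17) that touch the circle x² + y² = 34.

Write the tangent as mx − y + (17 − m·(17)) = 0 and set its distance from the centre to √34:
(−17m − (−17))² = 34(m² + 1)
15m² − 34m + 15 = 0, so m = 5/3 or m = 3/5.
Through (17, 17) these give 5x − 3y = 34 and 3x − 5y = −34.

5x − 3y = 34 and 3x − 5y = −34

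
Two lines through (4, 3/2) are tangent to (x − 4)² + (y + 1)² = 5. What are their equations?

Write the tangent as mx − y + (3/2 − m·(4)) = 0 and set its distance from the centre to √5:
(0m − (−5/2))² = 5(m² + 1)
4m² − 1 = 0, so m = 1/2 or m = −1/2.
With m = 1/2: x − 2y = 1. With m = −1/2: x + 2y = 7.

x − 2y = 1 and x + 2y = 7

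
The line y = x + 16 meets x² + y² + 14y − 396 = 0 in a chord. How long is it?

19√2

Centre (0, −7), r² = 445. Perpendicular distance d from centre to line = |23| / √2 = 23/√2.
Chord = 2√(r² − d²) = 2·√(361/2) = 19√2.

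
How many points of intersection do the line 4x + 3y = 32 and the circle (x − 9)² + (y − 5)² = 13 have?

0

Substituting the line into the circle gives 25x² − 298x + 901 = 0.
Discriminant = (−298)² − 4·25·(901) = −1296 < 0.
No real roots: the line does not meet the circle.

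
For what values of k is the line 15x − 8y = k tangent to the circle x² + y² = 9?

For a tangent, require d(centre, line) = r = 3.
|15·0 − 8·0 − k| / √289 = 3
|k| = 3·17, so k = 51 or k = −51.

k = −51 or k = 51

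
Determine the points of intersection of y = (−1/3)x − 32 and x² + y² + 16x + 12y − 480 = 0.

(−24, −24) and (−6, −30)

Substitute y = (−96 − x)/3:
10x² + 300x + 1440 = 0  ⟹  x² + 30x + 144 = 0
x = −6 or x = −24, giving (−6, −30) and (−24, −24).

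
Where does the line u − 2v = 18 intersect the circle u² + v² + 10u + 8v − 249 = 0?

Substitute v = (−18 + u)/2:
5u² + 20u − 960 = 0  ⟹  u² + 4u − 192 = 0
u = 12 or u = −16, giving (12, −3) and (−16, −17).

(−16, −17) and (12, −3)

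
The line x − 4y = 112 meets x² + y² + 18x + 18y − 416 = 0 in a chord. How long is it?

The distance from (−9, −9) to the line is 85/√17, and r² = 578.
Chord = 2√(r² − d²) = 2·√(153) = 6√17.

6√17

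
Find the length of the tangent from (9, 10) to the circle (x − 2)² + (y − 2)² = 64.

7

Centre (2, 2), r² = 64. |PO|² = (7)² + (8)² = 113.
By the tangent–radius right angle, tangent length = √(|PO|² − r²) = √49 = 7.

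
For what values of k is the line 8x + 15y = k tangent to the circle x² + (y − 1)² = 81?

For a tangent, require d(centre, line) = r = 9.
|8·0 + 15·1 − k| / √289 = 9
|k − (15)| = 9·17, so k = 168 or k = −138.

k = −138 or k = 168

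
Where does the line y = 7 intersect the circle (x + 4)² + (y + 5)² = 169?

(−9, 7) and (1, 7)

Express y = 7 and substitute into the circle:
x² + 8x − 9 = 0
x = 1 or x = −9, giving (1, 7) and (−9, 7).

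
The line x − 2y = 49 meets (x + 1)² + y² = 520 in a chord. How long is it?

4√5

Express y = (−49 + x)/2 and substitute into the circle:
5x² − 90x + 325 = 0  ⟹  x² − 18x + 65 = 0
x = 13 or x = 5, giving (13, −18) and (5, −22).
|(13, −18) − (5, −22)| = √((8)² + (4)²) = 4√5.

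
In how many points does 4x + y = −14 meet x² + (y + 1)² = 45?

2

Centre (0, −1), r² = 45. Distance² from centre to line = (13)²/17 = 169/17.
Since d² < r², the line cuts the circle twice.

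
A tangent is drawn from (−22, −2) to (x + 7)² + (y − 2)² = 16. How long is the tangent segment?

The centre is (−7, 2) and r = 4. The square of the distance from P to the centre is 225 + 16 = 241.
Power of the point: PT² = |PO|² − r² = 225, so PT = 15.

15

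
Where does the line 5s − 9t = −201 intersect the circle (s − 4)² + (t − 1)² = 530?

(−15, 14) and (3, 24)

Substitute t = (201 + 5s)/9:
106s² + 1272s − 4770 = 0  ⟹  s² + 12s − 45 = 0
s = 3 or s = −15, giving (3, 24) and (−15, 14).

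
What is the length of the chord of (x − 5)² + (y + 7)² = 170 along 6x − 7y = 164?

2√85

Centre (5, −7), r² = 170. Perpendicular distance d from centre to line = |−85| / √85 = 85/√85.
Chord = 2√(r² − d²) = 2·√(85) = 2√85.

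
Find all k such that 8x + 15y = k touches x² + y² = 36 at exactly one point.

k = −102 or k = 102

For a tangent, require d(centre, line) = r = 6.
|8·0 + 15·0 − k| / √289 = 6
|k| = 6·17, so k = 102 or k = −102.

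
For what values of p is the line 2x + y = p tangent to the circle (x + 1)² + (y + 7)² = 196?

p = −9 ± 14√5

Tangency holds when the distance from the centre (−1, −7) to the line equals the radius 14:
|2·(−1) + 1·(−7) − p| / √5 = 14
|p − (−9)| = 14√5.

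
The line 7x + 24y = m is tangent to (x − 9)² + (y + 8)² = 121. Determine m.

m = −404 or m = 146

The line touches the circle iff its distance from (9, −8) is 11:
|7·9 + 24·(−8) − m| / √625 = 11
|m − (−129)| = 11·25, so m = 146 or m = −404.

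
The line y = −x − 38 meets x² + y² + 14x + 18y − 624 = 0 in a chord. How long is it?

Centre (−7, −9), r² = 754. Perpendicular distance d from centre to line = |22| / √2 = 22/√2.
Chord = 2√(r² − d²) = 2·√(512) = 32√2.

32√2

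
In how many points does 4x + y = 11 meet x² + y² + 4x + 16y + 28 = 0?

0

Substituting the line into the circle gives 17x² − 148x + 325 = 0.
Δ = 21904 − 22100 = −196.
No real roots: the line does not meet the circle.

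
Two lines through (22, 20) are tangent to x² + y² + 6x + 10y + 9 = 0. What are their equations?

Write the tangent as mx − y + (20 − m·(22)) = 0 and set its distance from the centre to 5:
(−25m − (−25))² = 25(m² + 1)
12m² − 25m + 12 = 0, so m = 4/3 or m = 3/4.
Through (22, 20) these give 4x − 3y = 28 and 3x − 4y = −14.

4x − 3y = 28 and 3x − 4y = −14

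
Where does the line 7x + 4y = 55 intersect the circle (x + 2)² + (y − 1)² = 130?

(1, 12) and (9, −2)

Substitute y = (55 − 7x)/4:
65x² − 650x + 585 = 0  ⟹  x² − 10x + 9 = 0
x = 9 or x = 1, giving (9, −2) and (1, 12).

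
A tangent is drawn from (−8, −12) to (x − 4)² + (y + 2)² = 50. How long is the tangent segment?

The centre is (4, −2) and r = 5√2. The square of the distance from P to the centre is 144 + 100 = 244.
The tangent meets the radius at right angles, so tangent² = |PO|² − r² = 244 − 50 = 194.

√194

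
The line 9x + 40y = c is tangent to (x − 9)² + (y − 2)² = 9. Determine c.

Tangency holds when the distance from the centre (9, 2) to the line equals the radius 3:
|9·9 + 40·2 − c| / √1681 = 3
|c − (161)| = 3·41, so c = 284 or c = 38.

c = 38 or c = 284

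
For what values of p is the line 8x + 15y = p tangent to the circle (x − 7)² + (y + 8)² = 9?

Tangency holds when the distance from the centre (7, −8) to the line equals the radius 3:
|8·7 + 15·(−8) − p| / √289 = 3
|p − (−64)| = 3·17, so p = −13 or p = −115.

p = −115 or p = −13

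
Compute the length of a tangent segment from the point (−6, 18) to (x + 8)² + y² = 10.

The centre is (−8, 0) and r = √10. The square of the distance from P to the centre is 4 + 324 = 328.
Power of the point: PT² = |PO|² − r² = 318, so PT = √318.

√318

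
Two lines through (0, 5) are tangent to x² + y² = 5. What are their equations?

Write the tangent as mx − y + (5 − m·(0)) = 0 and set its distance from the centre to √5:
(0m − (−5))² = 5(m² + 1)
m² − 4 = 0, so m = −2 or m = 2.
Through (0, 5) these give 2x + y = 5 and 2x − y = −5.

2x + y = 5 and 2x − y = −5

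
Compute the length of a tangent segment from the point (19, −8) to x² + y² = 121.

4√19

The centre is (0, 0) and r = 11. The square of the distance from P to the centre is 361 + 64 = 425.
The tangent meets the radius at right angles, so tangent² = |PO|² − r² = 425 − 121 = 304.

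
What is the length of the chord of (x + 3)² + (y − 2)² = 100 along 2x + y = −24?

Centre (−3, 2), r² = 100. Perpendicular distance d from centre to line = |20| / √5 = 20/√5.
Chord = 2√(r² − d²) = 2·√(20) = 4√5.

4√5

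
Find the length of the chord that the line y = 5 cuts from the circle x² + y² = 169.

Centre (0, 0), r² = 169. Perpendicular distance d from centre to line = |−5| / √1 = 5.
Half the chord is √(r² − d²) = √(144), so the full chord is 24.

24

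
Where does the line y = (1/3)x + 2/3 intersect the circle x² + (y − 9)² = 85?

Substitute y = (2 + x)/3:
10x² − 50x − 140 = 0  ⟹  x² − 5x − 14 = 0
x = 7 or x = −2, giving (7, 3) and (−2, 0).

(−2, 0) and (7, 3)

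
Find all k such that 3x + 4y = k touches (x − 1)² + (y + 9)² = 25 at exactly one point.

k = −58 or k = −8

The line touches the circle iff its distance from (1, −9) is 5:
|3·1 + 4·(−9) − k| / √25 = 5
|k − (−33)| = 5·5, so k = −8 or k = −58.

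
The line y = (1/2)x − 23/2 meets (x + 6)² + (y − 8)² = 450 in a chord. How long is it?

6√5

Express y = (−23 + x)/2 and substitute into the circle:
5x² − 30x − 135 = 0  ⟹  x² − 6x − 27 = 0
x = 9 or x = −3, giving (9, −7) and (−3, −13).
|(9, −7) − (−3, −13)| = √((12)² + (6)²) = 6√5.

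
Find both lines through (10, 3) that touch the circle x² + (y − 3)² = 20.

Let a tangent through (10, 3) have slope m. Its distance from (0, 3) must equal 2√5:
[m·(−10) − (0)]² = 20(m² + 1)
4m² − 1 = 0, so m = 1/2 or m = −1/2.
With m = 1/2: x − 2y = 4. With m = −1/2: x + 2y = 16.

x − 2y = 4 and x + 2y = 16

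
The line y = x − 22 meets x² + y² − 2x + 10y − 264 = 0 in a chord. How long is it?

18√2

From the line, y = x − 22. Substituting:
2x² − 36x = 0  ⟹  x² − 18x = 0
x = 18 or x = 0, giving (18, −4) and (0, −22).
|(18, −4) − (0, −22)| = √((18)² + (18)²) = 18√2.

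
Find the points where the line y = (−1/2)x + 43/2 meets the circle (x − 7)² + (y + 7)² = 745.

From the line, y = (43 − x)/2. Substituting:
5x² − 170x + 465 = 0  ⟹  x² − 34x + 93 = 0
x = 31 or x = 3, giving (31, 6) and (3, 20).

(3, 20) and (31, 6)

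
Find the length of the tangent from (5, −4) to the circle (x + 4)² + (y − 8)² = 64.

√161

Centre (−4, 8), r² = 64. |PO|² = (9)² + (−12)² = 225.
Power of the point: PT² = |PO|² − r² = 161, so PT = √161.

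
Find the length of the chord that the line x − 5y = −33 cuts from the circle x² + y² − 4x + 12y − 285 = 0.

Centre (2, −6), r² = 325. Perpendicular distance d from centre to line = |65| / √26 = 65/√26.
Chord = 2√(r² − d²) = 2·√(325/2) = 5√26.

5√26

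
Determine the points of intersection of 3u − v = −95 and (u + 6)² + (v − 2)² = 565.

(−29, 8) and (−28, 11)

Express v = 3u + 95 and substitute into the circle:
10u² + 570u + 8120 = 0  ⟹  u² + 57u + 812 = 0
u = −28 or u = −29, giving (−28, 11) and (−29, 8).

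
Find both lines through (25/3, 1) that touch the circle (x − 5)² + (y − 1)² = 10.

3x − y = 24 and 3x + y = 26

A line y − (1) = m(x − (25/3)) is tangent when its distance from (5, 1) is √10:
[m·(−10/3) − (0)]² = 10(m² + 1)
m² − 9 = 0, so m = 3 or m = −3.
With m = 3: 3x − y = 24. With m = −3: 3x + y = 26.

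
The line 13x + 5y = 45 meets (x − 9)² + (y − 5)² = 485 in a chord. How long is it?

From the line, y = (45 − 13x)/5. Substituting:
194x² − 970x − 9700 = 0  ⟹  x² − 5x − 50 = 0
x = 10 or x = −5, giving (10, −17) and (−5, 22).
|(10, −17) − (−5, 22)| = √((15)² + (−39)²) = 3√194.

3√194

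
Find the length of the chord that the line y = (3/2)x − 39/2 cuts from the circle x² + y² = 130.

2√13

The distance from (0, 0) to the line is 39/√13, and r² = 130.
Half the chord is √(r² − d²) = √(13), so the full chord is 2√13.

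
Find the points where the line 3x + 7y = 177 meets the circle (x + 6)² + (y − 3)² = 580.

(−4, 27) and (10, 21)

Substitute y = (177 − 3x)/7:
58x² − 348x − 2320 = 0  ⟹  x² − 6x − 40 = 0
x = 10 or x = −4, giving (10, 21) and (−4, 27).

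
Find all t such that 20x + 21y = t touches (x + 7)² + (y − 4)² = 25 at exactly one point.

t = −201 or t = 89

The line touches the circle iff its distance from (−7, 4) is 5:
|20·(−7) + 21·4 − t| / √841 = 5
|t − (−56)| = 5·29, so t = 89 or t = −201.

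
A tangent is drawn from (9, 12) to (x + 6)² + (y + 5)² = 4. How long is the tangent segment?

√510

The centre is (−6, −5) and r = 2. The square of the distance from P to the centre is 225 + 289 = 514.
The tangent meets the radius at right angles, so tangent² = |PO|² − r² = 514 − 4 = 510.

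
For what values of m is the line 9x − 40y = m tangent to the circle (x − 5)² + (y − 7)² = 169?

The line touches the circle iff its distance from (5, 7) is 13:
|9·5 − 40·7 − m| / √1681 = 13
|m − (−235)| = 13·41, so m = 298 or m = −768.

m = −768 or m = 298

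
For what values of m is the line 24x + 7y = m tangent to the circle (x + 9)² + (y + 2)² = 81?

The line touches the circle iff its distance from (−9, −2) is 9:
|24·(−9) + 7·(−2) − m| / √625 = 9
|m − (−230)| = 9·25, so m = −5 or m = −455.

m = −455 or m = −5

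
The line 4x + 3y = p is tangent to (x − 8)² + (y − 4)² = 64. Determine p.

The line touches the circle iff its distance from (8, 4) is 8:
|4·8 + 3·4 − p| / √25 = 8
|p − (44)| = 8·5, so p = 84 or p = 4.

p = 4 or p = 84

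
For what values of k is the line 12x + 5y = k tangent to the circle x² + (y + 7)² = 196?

Tangency holds when the distance from the centre (0, −7) to the line equals the radius 14:
|12·0 + 5·(−7) − k| / √169 = 14
|k − (−35)| = 14·13, so k = 147 or k = −217.

k = −217 or k = 147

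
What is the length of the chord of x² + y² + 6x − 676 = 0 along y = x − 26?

23√2

The distance from (−3, 0) to the line is 29/√2, and r² = 685.
Chord = 2√(r² − d²) = 2·√(529/2) = 23√2.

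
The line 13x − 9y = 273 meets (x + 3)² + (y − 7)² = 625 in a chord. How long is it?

5√10

From the line, y = (−273 + 13x)/9. Substituting:
250x² − 8250x + 63000 = 0  ⟹  x² − 33x + 252 = 0
x = 21 or x = 12, giving (21, 0) and (12, −13).
Chord length = distance between (21, 0) and (12, −13) = √250 = 5√10.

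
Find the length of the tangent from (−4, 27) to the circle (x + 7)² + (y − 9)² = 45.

Centre (−7, 9), r² = 45. |PO|² = (3)² + (18)² = 333.
The tangent meets the radius at right angles, so tangent² = |PO|² − r² = 333 − 45 = 288.

12√2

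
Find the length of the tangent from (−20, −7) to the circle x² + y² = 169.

2√70

With centre O = (0, 0), |OP|² = 449 and r² = 169.
The tangent meets the radius at right angles, so tangent² = |PO|² − r² = 449 − 169 = 280.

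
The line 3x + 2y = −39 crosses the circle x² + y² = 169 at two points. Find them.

(−13, 0) and (−5, −12)

From the line, y = (−39 − 3x)/2. Substituting:
13x² + 234x + 845 = 0  ⟹  x² + 18x + 65 = 0
x = −5 or x = −13, giving (−5, −12) and (−13, 0).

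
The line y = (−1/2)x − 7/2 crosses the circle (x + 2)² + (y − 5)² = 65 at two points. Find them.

(−9, 1) and (−1, −3)

Express y = (−7 − x)/2 and substitute into the circle:
5x² + 50x + 45 = 0  ⟹  x² + 10x + 9 = 0
x = −1 or x = −9, giving (−1, −3) and (−9, 1).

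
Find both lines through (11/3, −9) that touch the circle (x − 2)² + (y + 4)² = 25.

3x − 4y = 47 and y = −9

Let a tangent through (11/3, −9) have slope m. Its distance from (2, −4) must equal 5:
[m·(−5/3) − (5)]² = 25(m² + 1)
4m² − 3m = 0, so m = 3/4 or m = 0.
Through (11/3, −9) these give 3x − 4y = 47 and y = −9.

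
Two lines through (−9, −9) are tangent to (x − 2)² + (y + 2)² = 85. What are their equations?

2x + 9y = −99 and 9x − 2y = −63

Let a tangent through (−9, −9) have slope m. Its distance from (2, −2) must equal √85:
[m·(11) − (7)]² = 85(m² + 1)
18m² − 77m − 18 = 0, so m = −2/9 or m = 9/2.
With m = −2/9: 2x + 9y = −99. With m = 9/2: 9x − 2y = −63.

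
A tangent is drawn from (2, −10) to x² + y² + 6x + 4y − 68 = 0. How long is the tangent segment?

2√2

With centre O = (−3, −2), |OP|² = 89 and r² = 81.
By the tangent–radius right angle, tangent length = √(|PO|² − r²) = √8 = 2√2.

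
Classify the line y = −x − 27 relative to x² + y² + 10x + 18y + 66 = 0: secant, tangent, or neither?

neither

Substituting the line into the circle gives 2x² + 46x + 309 = 0.
Discriminant = (46)² − 4·2·(309) = −356 < 0.
No real roots: the line does not meet the circle.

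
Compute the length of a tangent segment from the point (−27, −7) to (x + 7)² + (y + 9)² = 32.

The centre is (−7, −9) and r = 4√2. The square of the distance from P to the centre is 400 + 4 = 404.
The tangent meets the radius at right angles, so tangent² = |PO|² − r² = 404 − 32 = 372.

2√93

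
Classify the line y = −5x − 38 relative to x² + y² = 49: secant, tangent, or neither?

neither

d² = (5·0 + 1·0 − (−38))²/26 = 722/13; r² = 49.
Since d² > r², the line lies outside the circle.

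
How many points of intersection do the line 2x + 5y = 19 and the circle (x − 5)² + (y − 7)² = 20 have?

0

Centre (5, 7), r² = 20. Distance² from centre to line = (26)²/29 = 676/29.
Since d² > r², the line lies outside the circle.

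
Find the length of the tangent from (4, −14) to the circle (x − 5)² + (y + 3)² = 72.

5√2

The centre is (5, −3) and r = 6√2. The square of the distance from P to the centre is 1 + 121 = 122.
The tangent meets the radius at right angles, so tangent² = |PO|² − r² = 122 − 72 = 50.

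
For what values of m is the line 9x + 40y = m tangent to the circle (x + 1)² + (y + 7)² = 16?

m = −453 or m = −125

For a tangent, require d(centre, line) = r = 4.
|9·(−1) + 40·(−7) − m| / √1681 = 4
|m − (−289)| = 4·41, so m = −125 or m = −453.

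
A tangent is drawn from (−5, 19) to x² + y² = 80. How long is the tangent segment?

3√34

The centre is (0, 0) and r = 4√5. The square of the distance from P to the centre is 25 + 361 = 386.
By the tangent–radius right angle, tangent length = √(|PO|² − r²) = √306 = 3√34.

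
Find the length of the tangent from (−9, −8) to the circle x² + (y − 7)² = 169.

The centre is (0, 7) and r = 13. The square of the distance from P to the centre is 81 + 225 = 306.
By the tangent–radius right angle, tangent length = √(|PO|² − r²) = √137.

√137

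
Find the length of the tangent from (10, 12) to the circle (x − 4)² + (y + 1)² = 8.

√197

With centre O = (4, −1), |OP|² = 205 and r² = 8.
Power of the point: PT² = |PO|² − r² = 197, so PT = √197.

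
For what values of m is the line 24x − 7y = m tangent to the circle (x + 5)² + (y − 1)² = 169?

m = −452 or m = 198

For a tangent, require d(centre, line) = r = 13.
|24·(−5) − 7·1 − m| / √625 = 13
|m − (−127)| = 13·25, so m = 198 or m = −452.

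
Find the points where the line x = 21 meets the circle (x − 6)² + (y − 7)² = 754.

The line gives x = 21. Substituting into the circle:
y² − 14y − 480 = 0
y = 30 or y = −16, giving (21, 30) and (21, −16).

(21, −16) and (21, 30)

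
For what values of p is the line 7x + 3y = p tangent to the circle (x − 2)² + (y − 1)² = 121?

Tangency holds when the distance from the centre (2, 1) to the line equals the radius 11:
|7·2 + 3·1 − p| / √58 = 11
|p − (17)| = 11√58.

p = 17 ± 11√58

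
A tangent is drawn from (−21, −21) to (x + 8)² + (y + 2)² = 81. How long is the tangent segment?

√449

Centre (−8, −2), r² = 81. |PO|² = (−13)² + (−19)² = 530.
The tangent meets the radius at right angles, so tangent² = |PO|² − r² = 530 − 81 = 449.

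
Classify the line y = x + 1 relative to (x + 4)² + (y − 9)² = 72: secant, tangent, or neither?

tangent

Substituting the line into the circle gives 2x² − 8x + 8 = 0.
Discriminant = (−8)² − 4·2·(8) = 0.
A repeated root: the line is tangent.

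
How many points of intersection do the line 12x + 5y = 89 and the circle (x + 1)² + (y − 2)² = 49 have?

1

Centre (−1, 2), r² = 49. Distance² from centre to line = (−91)²/169 = 49.
Since d² = r², the line is tangent.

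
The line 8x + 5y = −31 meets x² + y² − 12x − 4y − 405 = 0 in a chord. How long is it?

Express y = (−31 − 8x)/5 and substitute into the circle:
89x² + 356x − 8544 = 0  ⟹  x² + 4x − 96 = 0
x = 8 or x = −12, giving (8, −19) and (−12, 13).
|(8, −19) − (−12, 13)| = √((20)² + (−32)²) = 4√89.

4√89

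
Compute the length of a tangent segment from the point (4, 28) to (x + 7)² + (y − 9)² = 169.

√313

The centre is (−7, 9) and r = 13. The square of the distance from P to the centre is 121 + 361 = 482.
The tangent meets the radius at right angles, so tangent² = |PO|² − r² = 482 − 169 = 313.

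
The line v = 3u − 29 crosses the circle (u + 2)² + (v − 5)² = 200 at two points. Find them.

Substitute v = 3u − 29:
10u² − 200u + 960 = 0  ⟹  u² − 20u + 96 = 0
u = 12 or u = 8, giving (12, 7) and (8, −5).

(8, −5) and (12, 7)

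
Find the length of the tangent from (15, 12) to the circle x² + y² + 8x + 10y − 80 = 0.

Centre (−4, −5), r² = 121. |PO|² = (19)² + (17)² = 650.
The tangent meets the radius at right angles, so tangent² = |PO|² − r² = 650 − 121 = 529.

23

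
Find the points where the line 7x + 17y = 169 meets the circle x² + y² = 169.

Express y = (169 − 7x)/17 and substitute into the circle:
338x² − 2366x − 20280 = 0  ⟹  x² − 7x − 60 = 0
x = 12 or x = −5, giving (12, 5) and (−5, 12).

(−5, 12) and (12, 5)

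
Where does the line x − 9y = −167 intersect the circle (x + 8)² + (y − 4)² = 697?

Express y = (167 + x)/9 and substitute into the circle:
82x² + 1558x − 34112 = 0  ⟹  x² + 19x − 416 = 0
x = 13 or x = −32, giving (13, 20) and (−32, 15).

(−32, 15) and (13, 20)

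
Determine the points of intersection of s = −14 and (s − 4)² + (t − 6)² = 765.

(−14, −15) and (−14, 27)

The line gives s = −14. Substituting into the circle:
t² − 12t − 405 = 0
t = 27 or t = −15, giving (−14, 27) and (−14, −15).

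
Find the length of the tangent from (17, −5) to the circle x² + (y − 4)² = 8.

√362

Centre (0, 4), r² = 8. |PO|² = (17)² + (−9)² = 370.
Power of the point: PT² = |PO|² − r² = 362, so PT = √362.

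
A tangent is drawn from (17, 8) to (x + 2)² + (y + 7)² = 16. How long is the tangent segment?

√570

With centre O = (−2, −7), |OP|² = 586 and r² = 16.
By the tangent–radius right angle, tangent length = √(|PO|² − r²) = √570.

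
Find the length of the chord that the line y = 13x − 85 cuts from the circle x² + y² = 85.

√170

Substitute y = 13x − 85:
170x² − 2210x + 7140 = 0  ⟹  x² − 13x + 42 = 0
x = 7 or x = 6, giving (7, 6) and (6, −7).
Chord length = distance between (7, 6) and (6, −7) = √170 = √170.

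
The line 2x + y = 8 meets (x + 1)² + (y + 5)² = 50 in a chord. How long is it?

From the line, y = −2x + 8. Substituting:
5x² − 50x + 120 = 0  ⟹  x² − 10x + 24 = 0
x = 6 or x = 4, giving (6, −4) and (4, 0).
|(6, −4) − (4, 0)| = √((2)² + (−4)²) = 2√5.

2√5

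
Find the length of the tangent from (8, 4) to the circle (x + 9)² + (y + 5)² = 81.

The centre is (−9, −5) and r = 9. The square of the distance from P to the centre is 289 + 81 = 370.
Power of the point: PT² = |PO|² − r² = 289, so PT = 17.

17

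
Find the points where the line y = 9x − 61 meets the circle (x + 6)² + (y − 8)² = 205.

(7, 2) and (8, 11)

Substitute y = 9x − 61:
82x² − 1230x + 4592 = 0  ⟹  x² − 15x + 56 = 0
x = 8 or x = 7, giving (8, 11) and (7, 2).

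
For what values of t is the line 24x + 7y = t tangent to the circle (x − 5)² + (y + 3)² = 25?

For a tangent, require d(centre, line) = r = 5.
|24·5 + 7·(−3) − t| / √625 = 5
|t − (99)| = 5·25, so t = 224 or t = −26.

t = −26 or t = 224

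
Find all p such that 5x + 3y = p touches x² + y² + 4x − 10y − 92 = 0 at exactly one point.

For a tangent, require d(centre, line) = r = 11.
|5·(−2) + 3·5 − p| / √34 = 11
|p − (5)| = 11√34.

p = 5 ± 11√34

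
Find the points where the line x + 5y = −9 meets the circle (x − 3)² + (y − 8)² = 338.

From the line, y = (−9 − x)/5. Substituting:
26x² − 52x − 5824 = 0  ⟹  x² − 2x − 224 = 0
x = 16 or x = −14, giving (16, −5) and (−14, 1).

(−14, 1) and (16, −5)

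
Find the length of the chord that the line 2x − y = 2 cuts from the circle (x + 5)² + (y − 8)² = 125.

6√5

Centre (−5, 8), r² = 125. Perpendicular distance d from centre to line = |−20| / √5 = 20/√5.
Chord = 2√(r² − d²) = 2·√(45) = 6√5.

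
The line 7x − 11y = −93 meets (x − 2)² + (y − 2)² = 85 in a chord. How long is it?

From the line, y = (93 + 7x)/11. Substituting:
170x² + 510x − 4760 = 0  ⟹  x² + 3x − 28 = 0
x = 4 or x = −7, giving (4, 11) and (−7, 4).
Chord length = distance between (4, 11) and (−7, 4) = √170 = √170.

√170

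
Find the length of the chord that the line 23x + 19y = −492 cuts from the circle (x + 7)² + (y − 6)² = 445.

√890

The distance from (−7, 6) to the line is 445/√890, and r² = 445.
Chord = 2√(r² − d²) = 2·√(445/2) = √890.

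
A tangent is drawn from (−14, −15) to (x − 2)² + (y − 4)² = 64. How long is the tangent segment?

√553

With centre O = (2, 4), |OP|² = 617 and r² = 64.
Power of the point: PT² = |PO|² − r² = 553, so PT = √553.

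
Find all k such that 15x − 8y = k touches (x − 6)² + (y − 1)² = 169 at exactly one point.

k = −139 or k = 303

Tangency holds when the distance from the centre (6, 1) to the line equals the radius 13:
|15·6 − 8·1 − k| / √289 = 13
|k − (82)| = 13·17, so k = 303 or k = −139.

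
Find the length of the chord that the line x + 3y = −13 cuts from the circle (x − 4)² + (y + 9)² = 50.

4√10

Express y = (−13 − x)/3 and substitute into the circle:
10x² − 100x − 110 = 0  ⟹  x² − 10x − 11 = 0
x = 11 or x = −1, giving (11, −8) and (−1, −4).
Chord length = distance between (11, −8) and (−1, −4) = √160 = 4√10.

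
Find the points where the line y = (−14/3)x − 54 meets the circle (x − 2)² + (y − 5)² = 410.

(−15, 16) and (−9, −12)

From the line, y = (−162 − 14x)/3. Substituting:
205x² + 4920x + 27675 = 0  ⟹  x² + 24x + 135 = 0
x = −9 or x = −15, giving (−9, −12) and (−15, 16).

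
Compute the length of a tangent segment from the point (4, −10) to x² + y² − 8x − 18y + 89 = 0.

√353

Centre (4, 9), r² = 8. |PO|² = (0)² + (−19)² = 361.
By the tangent–radius right angle, tangent length = √(|PO|² − r²) = √353.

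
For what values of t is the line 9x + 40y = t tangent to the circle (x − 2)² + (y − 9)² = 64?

t = 50 or t = 706

Tangency holds when the distance from the centre (2, 9) to the line equals the radius 8:
|9·2 + 40·9 − t| / √1681 = 8
|t − (378)| = 8·41, so t = 706 or t = 50.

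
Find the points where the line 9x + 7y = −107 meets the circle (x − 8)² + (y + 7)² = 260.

From the line, y = (−107 − 9x)/7. Substituting:
130x² + 260x − 6240 = 0  ⟹  x² + 2x − 48 = 0
x = 6 or x = −8, giving (6, −23) and (−8, −5).

(−8, −5) and (6, −23)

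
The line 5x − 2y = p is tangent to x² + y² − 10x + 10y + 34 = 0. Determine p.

For a tangent, require d(centre, line) = r = 4.
|5·5 − 2·(−5) − p| / √29 = 4
|p − (35)| = 4√29.

p = 35 ± 4√29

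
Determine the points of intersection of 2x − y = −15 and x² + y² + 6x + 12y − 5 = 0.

From the line, y = 2x + 15. Substituting:
5x² + 90x + 400 = 0  ⟹  x² + 18x + 80 = 0
x = −8 or x = −10, giving (−8, −1) and (−10, −5).

(−10, −5) and (−8, −1)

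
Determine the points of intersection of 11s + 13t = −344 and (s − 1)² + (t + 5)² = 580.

(−23, −7) and (3, −29)

Substitute t = (−344 − 11s)/13:
290s² + 5800s − 20010 = 0  ⟹  s² + 20s − 69 = 0
s = 3 or s = −23, giving (3, −29) and (−23, −7).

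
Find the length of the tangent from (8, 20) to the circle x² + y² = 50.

The centre is (0, 0) and r = 5√2. The square of the distance from P to the centre is 64 + 400 = 464.
Power of the point: PT² = |PO|² − r² = 414, so PT = 3√46.

3√46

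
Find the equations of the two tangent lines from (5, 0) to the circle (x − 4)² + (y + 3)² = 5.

x − 2y = 5 and 2x + y = 10

A line y − (0) = m(x − (5)) is tangent when its distance from (4, −3) is √5:
[m·(−1) − (−3)]² = 5(m² + 1)
2m² + 3m − 2 = 0, so m = 1/2 or m = −2.
With m = 1/2: x − 2y = 5. With m = −2: 2x + y = 10.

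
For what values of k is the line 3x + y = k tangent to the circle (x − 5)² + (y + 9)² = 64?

k = 6 ± 8√10

Tangency holds when the distance from the centre (5, −9) to the line equals the radius 8:
|3·5 + 1·(−9) − k| / √10 = 8
|k − (6)| = 8√10.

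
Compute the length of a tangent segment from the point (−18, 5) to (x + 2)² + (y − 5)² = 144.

4√7

The centre is (−2, 5) and r = 12. The square of the distance from P to the centre is 256 + 0 = 256.
Power of the point: PT² = |PO|² − r² = 112, so PT = 4√7.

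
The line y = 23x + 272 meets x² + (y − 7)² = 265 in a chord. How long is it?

Centre (0, 7), r² = 265. Perpendicular distance d from centre to line = |265| / √530 = 265/√530.
Half the chord is √(r² − d²) = √(265/2), so the full chord is √530.

√530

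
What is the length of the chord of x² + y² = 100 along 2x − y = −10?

8√5

Substitute y = 2x + 10:
5x² + 40x = 0  ⟹  x² + 8x = 0
x = 0 or x = −8, giving (0, 10) and (−8, −6).
Chord length = distance between (0, 10) and (−8, −6) = √320 = 8√5.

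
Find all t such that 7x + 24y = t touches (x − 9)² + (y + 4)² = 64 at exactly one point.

t = −233 or t = 167

Tangency holds when the distance from the centre (9, −4) to the line equals the radius 8:
|7·9 + 24·(−4) − t| / √625 = 8
|t − (−33)| = 8·25, so t = 167 or t = −233.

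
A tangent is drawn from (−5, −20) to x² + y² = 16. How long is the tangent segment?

With centre O = (0, 0), |OP|² = 425 and r² = 16.
Power of the point: PT² = |PO|² − r² = 409, so PT = √409.

√409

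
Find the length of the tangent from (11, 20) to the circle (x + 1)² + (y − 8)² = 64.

With centre O = (−1, 8), |OP|² = 288 and r² = 64.
The tangent meets the radius at right angles, so tangent² = |PO|² − r² = 288 − 64 = 224.

4√14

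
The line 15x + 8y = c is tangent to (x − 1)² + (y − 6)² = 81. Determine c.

The line touches the circle iff its distance from (1, 6) is 9:
|15·1 + 8·6 − c| / √289 = 9
|c − (63)| = 9·17, so c = 216 or c = −90.

c = −90 or c = 216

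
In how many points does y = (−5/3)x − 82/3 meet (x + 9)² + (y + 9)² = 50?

2

d² = (5·(−9) + 3·(−9) − (−82))²/34 = 50/17; r² = 50.
Since d² < r², the line cuts the circle twice.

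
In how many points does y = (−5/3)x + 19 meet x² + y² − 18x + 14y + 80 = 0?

Substituting the line into the circle gives 34x² − 942x + 6363 = 0.
Discriminant = (−942)² − 4·34·(6363) = 21996 > 0.
Two real roots: the line is a secant.

2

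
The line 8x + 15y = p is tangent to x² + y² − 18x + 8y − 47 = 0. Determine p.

The line touches the circle iff its distance from (9, −4) is 12:
|8·9 + 15·(−4) − p| / √289 = 12
|p − (12)| = 12·17, so p = 216 or p = −192.

p = −192 or p = 216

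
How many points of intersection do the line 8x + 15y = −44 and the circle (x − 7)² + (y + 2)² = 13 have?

Substituting the line into the circle gives 289x² − 2926x + 8296 = 0.
Discriminant = (−2926)² − 4·289·(8296) = −1028700 < 0.
No real roots: the line does not meet the circle.

0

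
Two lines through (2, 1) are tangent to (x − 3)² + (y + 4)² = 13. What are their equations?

2x + 3y = 7 and 3x − 2y = 4

Let a tangent through (2, 1) have slope m. Its distance from (3, −4) must equal √13:
(1m − (−5))² = 13(m² + 1)
6m² − 5m − 6 = 0, so m = −2/3 or m = 3/2.
With m = −2/3: 2x + 3y = 7. With m = 3/2: 3x − 2y = 4.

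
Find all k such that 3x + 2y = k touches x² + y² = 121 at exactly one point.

k = ±11√13

For a tangent, require d(centre, line) = r = 11.
|3·0 + 2·0 − k| / √13 = 11
|k| = 11√13.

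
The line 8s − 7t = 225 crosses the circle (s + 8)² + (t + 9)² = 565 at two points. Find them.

(1, −31) and (15, −15)

Substitute t = (−225 + 8s)/7:
113s² − 1808s + 1695 = 0  ⟹  s² − 16s + 15 = 0
s = 15 or s = 1, giving (15, −15) and (1, −31).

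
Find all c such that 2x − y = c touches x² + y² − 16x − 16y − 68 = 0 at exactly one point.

Tangency holds when the distance from the centre (8, 8) to the line equals the radius 14:
|2·8 − 1·8 − c| / √5 = 14
|c − (8)| = 14√5.

c = 8 ± 14√5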